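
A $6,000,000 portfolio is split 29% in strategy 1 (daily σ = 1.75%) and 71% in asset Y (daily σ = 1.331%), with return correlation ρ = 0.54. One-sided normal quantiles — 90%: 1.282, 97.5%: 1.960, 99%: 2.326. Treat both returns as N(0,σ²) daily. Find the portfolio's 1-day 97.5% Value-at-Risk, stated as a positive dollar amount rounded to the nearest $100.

$151,900

σ_p² = 0.29²·1.75² + 0.71²·1.331² + 2·0.54·0.29·0.71·1.75·1.331 = 1.6686 (%²).
σ_p = √1.6686 = 1.292%.
VaR = 1.960 × 1.292% = 2.532%; on $6,000,000 that is $151,920.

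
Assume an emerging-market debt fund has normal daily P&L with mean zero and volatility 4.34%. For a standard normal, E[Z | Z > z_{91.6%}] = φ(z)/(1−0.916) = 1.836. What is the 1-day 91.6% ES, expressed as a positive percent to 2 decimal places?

ES = 4.34% × 1.836 = 7.968%.

7.97%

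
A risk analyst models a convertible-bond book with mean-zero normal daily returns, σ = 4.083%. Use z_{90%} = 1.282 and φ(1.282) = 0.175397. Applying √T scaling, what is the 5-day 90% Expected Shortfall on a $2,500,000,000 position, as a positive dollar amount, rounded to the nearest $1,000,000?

$400,000,000

σ_{5d} = 4.083% × √5 = 9.130%.
ES multiplier = φ(z)/(1−α) = 0.175397/0.1 = 1.754.
ES = 9.130% × 1.754 = 16.014%; on $2,500,000,000: $400,350,000.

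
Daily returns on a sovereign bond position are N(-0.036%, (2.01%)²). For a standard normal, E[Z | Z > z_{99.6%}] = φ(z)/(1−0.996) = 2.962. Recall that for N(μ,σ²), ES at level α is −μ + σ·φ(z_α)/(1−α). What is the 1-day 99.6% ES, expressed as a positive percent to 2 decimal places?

5.99%

ES = −(-0.036%) + 2.01% × 2.962 = 5.990%.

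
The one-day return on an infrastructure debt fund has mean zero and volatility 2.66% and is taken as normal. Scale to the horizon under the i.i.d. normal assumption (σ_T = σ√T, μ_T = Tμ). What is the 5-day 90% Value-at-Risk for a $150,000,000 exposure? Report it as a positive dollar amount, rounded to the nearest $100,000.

At 90%, z = 1.282.
σ_{5d} = 2.66% × √5 = 5.948%.
VaR = 1.282 × 5.948% = 7.625%.
On $150,000,000: 0.07625 × $150,000,000 = $11,437,500.

$11,400,000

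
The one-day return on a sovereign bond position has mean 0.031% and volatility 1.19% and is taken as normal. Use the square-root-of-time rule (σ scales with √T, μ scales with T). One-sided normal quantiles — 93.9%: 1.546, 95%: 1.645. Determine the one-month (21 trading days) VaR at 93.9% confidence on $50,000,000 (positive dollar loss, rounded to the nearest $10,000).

σ_{21d} = 1.19% × √21 = 5.453%; μ_{21d} = 21 × 0.031% = 0.651%.
VaR = −(0.651%) + 1.546 × 5.453% = 7.779%.
On $50,000,000: 0.07779 × $50,000,000 = $3,889,500.

$3,890,000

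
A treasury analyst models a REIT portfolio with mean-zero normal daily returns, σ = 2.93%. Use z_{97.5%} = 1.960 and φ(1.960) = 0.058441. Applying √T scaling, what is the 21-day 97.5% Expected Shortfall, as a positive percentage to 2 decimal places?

σ_{21d} = 2.93% × √21 = 13.427%.
ES multiplier = φ(z)/(1−α) = 0.058441/0.025 = 2.338.
ES = 13.427% × 2.338 = 31.392%.

31.39%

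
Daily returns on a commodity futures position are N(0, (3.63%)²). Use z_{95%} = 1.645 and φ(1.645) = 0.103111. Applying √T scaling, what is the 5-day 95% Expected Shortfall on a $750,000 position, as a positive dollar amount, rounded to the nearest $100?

$125,500

σ_{5d} = 3.63% × √5 = 8.117%.
ES multiplier = φ(z)/(1−α) = 0.103111/0.05 = 2.062.
ES = 8.117% × 2.062 = 16.737%; on $750,000: $125,528.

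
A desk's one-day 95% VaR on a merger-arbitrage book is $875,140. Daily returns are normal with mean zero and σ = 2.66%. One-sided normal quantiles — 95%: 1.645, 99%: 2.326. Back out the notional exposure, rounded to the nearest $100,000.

VaR as a fraction of value: z·σ = 1.645 × 2.66% = 4.3757%.
Position = $875,140 / 0.043757 = $20,000,000.

$20,000,000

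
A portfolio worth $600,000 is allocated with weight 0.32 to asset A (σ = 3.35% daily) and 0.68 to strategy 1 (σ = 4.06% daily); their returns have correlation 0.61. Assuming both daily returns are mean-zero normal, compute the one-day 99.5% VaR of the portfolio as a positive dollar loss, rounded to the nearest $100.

$54,400

σ_p² = 0.32²·3.35² + 0.68²·4.06² + 2·0.61·0.32·0.68·3.35·4.06 = 12.3819 (%²).
σ_p = √12.3819 = 3.519%.
At 99.5%, z = 2.576.
VaR = 2.576 × 3.519% = 9.065%; on $600,000 that is $54,390.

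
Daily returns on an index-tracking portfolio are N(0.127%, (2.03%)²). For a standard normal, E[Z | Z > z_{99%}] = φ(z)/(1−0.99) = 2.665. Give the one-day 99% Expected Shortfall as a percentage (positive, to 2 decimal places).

ES = −(0.127%) + 2.03% × 2.665 = 5.283%.

5.28%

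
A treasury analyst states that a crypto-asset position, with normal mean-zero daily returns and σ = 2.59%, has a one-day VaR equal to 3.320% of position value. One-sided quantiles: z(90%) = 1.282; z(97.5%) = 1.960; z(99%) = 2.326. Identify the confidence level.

90%

Implied z = VaR/σ = 3.320 / 2.59 = 1.282.
This matches z(90%) = 1.282.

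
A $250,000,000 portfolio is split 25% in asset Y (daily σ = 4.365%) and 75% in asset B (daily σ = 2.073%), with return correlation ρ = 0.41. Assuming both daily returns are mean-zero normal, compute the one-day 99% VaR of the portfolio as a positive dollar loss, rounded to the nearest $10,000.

$13,000,000

σ_p² = 0.25²·4.365² + 0.75²·2.073² + 2·0.41·0.25·0.75·4.365·2.073 = 4.9993 (%²).
σ_p = √4.9993 = 2.236%.
At 99%, z = 2.326.
VaR = 2.326 × 2.236% = 5.201%; on $250,000,000 that is $13,002,500.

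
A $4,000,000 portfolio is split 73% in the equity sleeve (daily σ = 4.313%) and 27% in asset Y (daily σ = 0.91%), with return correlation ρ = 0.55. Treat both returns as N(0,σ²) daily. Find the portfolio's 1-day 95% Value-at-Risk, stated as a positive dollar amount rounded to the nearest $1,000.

σ_p² = 0.73²·4.313² + 0.27²·0.91² + 2·0.55·0.73·0.27·4.313·0.91 = 10.8243 (%²).
σ_p = √10.8243 = 3.290%.
At 95%, z = 1.645.
VaR = 1.645 × 3.290% = 5.412%; on $4,000,000 that is $216,480.

$216,000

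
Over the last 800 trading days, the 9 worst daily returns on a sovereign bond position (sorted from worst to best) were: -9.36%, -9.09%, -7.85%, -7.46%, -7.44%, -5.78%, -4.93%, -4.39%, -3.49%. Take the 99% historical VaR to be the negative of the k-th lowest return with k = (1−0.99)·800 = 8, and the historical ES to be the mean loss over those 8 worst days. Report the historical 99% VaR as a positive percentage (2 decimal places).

4.39%

k = 8; the 8th lowest return is -4.39%, so VaR = 4.39%.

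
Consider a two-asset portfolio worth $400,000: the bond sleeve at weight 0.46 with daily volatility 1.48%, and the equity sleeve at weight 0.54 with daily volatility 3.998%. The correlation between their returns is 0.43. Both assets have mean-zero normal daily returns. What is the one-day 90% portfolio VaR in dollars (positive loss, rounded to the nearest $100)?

σ_p² = 0.46²·1.48² + 0.54²·3.998² + 2·0.43·0.46·0.54·1.48·3.998 = 6.3884 (%²).
σ_p = √6.3884 = 2.528%.
At 90%, z = 1.282.
VaR = 1.282 × 2.528% = 3.241%; on $400,000 that is $12,964.

$13,000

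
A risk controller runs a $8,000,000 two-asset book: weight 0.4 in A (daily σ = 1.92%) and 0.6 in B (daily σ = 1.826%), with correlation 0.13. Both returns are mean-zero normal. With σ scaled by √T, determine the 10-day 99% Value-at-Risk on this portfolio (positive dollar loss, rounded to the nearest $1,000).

σ_p = √(0.4²·1.92² + 0.6²·1.826² + 2·0.13·0.4·0.6·1.92·1.826) = 1.417%.
σ_{10d} = 1.417% × √10 = 4.481%.
z(99%) = 2.326.
VaR = 2.326 × 4.481% = 10.423%; on $8,000,000 that is $833,840.

$834,000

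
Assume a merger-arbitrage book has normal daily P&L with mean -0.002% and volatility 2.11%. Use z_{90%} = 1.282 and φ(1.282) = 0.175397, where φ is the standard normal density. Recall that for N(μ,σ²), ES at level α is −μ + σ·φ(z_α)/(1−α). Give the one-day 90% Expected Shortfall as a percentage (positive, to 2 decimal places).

3.70%

Tail multiplier: φ(z)/(1−α) = 0.175397 / 0.1 = 1.754.
ES = −(-0.002%) + 2.11% × 1.754 = 3.703%.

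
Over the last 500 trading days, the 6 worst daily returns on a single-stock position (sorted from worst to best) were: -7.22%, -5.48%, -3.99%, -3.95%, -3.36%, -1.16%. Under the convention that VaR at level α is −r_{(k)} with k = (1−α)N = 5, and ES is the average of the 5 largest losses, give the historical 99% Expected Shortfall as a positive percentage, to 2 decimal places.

4.80%

The 5 worst returns sum to -24.00%.
ES = −(-24.00%) / 5 = 4.8% ≈ 4.80%.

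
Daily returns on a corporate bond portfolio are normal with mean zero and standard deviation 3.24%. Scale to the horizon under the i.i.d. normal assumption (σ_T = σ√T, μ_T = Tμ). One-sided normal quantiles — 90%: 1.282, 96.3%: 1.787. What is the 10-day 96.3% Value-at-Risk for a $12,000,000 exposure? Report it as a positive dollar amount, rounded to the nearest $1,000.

$2,197,000

σ_{10d} = 3.24% × √10 = 10.246%.
VaR = 1.787 × 10.246% = 18.310%.
On $12,000,000: 0.18310 × $12,000,000 = $2,197,200.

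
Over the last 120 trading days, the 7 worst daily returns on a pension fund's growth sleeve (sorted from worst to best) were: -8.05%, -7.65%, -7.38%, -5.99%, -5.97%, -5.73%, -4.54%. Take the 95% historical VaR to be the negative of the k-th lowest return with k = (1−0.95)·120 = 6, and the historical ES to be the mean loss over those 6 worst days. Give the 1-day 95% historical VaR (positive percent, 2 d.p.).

5.73%

k = 6; the 6th lowest return is -5.73%, so VaR = 5.73%.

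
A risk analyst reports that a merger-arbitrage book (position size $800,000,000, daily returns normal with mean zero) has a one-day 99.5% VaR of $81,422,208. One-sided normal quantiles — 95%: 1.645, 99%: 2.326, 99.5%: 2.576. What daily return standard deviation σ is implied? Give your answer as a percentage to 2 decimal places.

VaR as a fraction: $81,422,208 / $800,000,000 = 10.178%.
σ = VaR / z = 10.178% / 2.576 = 3.951%.

3.95%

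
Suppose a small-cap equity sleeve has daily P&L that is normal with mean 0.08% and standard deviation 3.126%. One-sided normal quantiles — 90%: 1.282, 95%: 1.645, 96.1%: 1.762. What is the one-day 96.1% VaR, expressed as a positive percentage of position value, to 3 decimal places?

5.428%

VaR = −μ + z·σ = −(0.08%) + 1.762 × 3.126% = 5.428%.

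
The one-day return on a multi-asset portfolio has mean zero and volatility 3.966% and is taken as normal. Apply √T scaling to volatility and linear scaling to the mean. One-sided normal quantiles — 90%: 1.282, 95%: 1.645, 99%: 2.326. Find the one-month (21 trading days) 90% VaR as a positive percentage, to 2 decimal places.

σ_{21d} = 3.966% × √21 = 18.174%.
VaR = 1.282 × 18.174% = 23.299%.

23.30%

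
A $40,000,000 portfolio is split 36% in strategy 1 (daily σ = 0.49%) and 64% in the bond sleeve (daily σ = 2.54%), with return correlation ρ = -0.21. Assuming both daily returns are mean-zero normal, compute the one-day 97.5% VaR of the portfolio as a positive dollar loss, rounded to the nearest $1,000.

$1,253,000

σ_p² = 0.36²·0.49² + 0.64²·2.54² + 2·-0.21·0.36·0.64·0.49·2.54 = 2.5533 (%²).
σ_p = √2.5533 = 1.598%.
At 97.5%, z = 1.960.
VaR = 1.960 × 1.598% = 3.132%; on $40,000,000 that is $1,252,800.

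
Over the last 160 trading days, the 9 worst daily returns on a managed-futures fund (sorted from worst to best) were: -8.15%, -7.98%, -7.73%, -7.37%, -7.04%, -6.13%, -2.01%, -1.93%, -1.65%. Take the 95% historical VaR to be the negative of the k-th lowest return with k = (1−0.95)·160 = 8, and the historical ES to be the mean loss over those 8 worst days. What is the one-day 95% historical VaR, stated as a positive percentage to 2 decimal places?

k = 8; the 8th lowest return is -1.93%, so VaR = 1.93%.

1.93%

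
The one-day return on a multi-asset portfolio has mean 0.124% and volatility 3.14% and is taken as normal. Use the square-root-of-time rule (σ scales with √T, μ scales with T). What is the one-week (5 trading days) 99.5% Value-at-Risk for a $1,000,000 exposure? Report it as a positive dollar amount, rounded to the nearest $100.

$174,700

At 99.5%, z = 2.576.
σ_{5d} = 3.14% × √5 = 7.021%; μ_{5d} = 5 × 0.124% = 0.620%.
VaR = −(0.620%) + 2.576 × 7.021% = 17.466%.
On $1,000,000: 0.17466 × $1,000,000 = $174,660.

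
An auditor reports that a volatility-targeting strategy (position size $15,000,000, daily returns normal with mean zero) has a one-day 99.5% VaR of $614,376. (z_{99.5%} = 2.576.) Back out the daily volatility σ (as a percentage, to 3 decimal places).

VaR as a fraction: $614,376 / $15,000,000 = 4.096%.
σ = VaR / z = 4.096% / 2.576 = 1.590%.

1.590%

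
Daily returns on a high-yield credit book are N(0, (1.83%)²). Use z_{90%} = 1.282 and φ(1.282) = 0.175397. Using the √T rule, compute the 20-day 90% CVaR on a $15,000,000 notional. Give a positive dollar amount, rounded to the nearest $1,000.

$2,153,000

σ_{20d} = 1.83% × √20 = 8.184%.
ES multiplier = φ(z)/(1−α) = 0.175397/0.1 = 1.754.
ES = 8.184% × 1.754 = 14.355%; on $15,000,000: $2,153,250.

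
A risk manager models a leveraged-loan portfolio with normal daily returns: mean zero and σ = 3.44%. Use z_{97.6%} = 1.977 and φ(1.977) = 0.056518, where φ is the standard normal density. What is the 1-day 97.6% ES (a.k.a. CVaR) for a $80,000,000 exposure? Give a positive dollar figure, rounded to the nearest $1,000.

Tail multiplier: φ(z)/(1−α) = 0.056518 / 0.024 = 2.355.
ES = 3.44% × 2.355 = 8.101%.
On $80,000,000: 0.08101 × $80,000,000 = $6,480,800.

$6,481,000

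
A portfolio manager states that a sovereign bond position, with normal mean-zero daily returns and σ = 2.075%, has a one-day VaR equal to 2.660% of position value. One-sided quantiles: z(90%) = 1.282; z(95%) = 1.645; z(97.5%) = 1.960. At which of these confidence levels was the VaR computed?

Implied z = VaR/σ = 2.660 / 2.075 = 1.282.
This matches z(90%) = 1.282.

90%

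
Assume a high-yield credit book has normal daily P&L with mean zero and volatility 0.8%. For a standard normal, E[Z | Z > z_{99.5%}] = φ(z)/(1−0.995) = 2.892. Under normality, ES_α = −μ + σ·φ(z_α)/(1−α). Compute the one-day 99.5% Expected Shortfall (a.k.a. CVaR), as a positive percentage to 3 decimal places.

2.314%

ES = 0.8% × 2.892 = 2.314%.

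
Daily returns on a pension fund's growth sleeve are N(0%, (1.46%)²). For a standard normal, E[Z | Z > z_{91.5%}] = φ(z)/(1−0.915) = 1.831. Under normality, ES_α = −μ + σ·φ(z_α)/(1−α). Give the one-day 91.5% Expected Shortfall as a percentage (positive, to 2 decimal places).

2.67%

ES = 1.46% × 1.831 = 2.673%.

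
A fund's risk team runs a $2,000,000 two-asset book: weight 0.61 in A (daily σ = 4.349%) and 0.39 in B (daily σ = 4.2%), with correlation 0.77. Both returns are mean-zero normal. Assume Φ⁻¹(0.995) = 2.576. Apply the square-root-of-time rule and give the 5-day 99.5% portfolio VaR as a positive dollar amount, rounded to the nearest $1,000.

$467,000

σ_p = √(0.61²·4.349² + 0.39²·4.2² + 2·0.77·0.61·0.39·4.349·4.2) = 4.051%.
σ_{5d} = 4.051% × √5 = 9.058%.
VaR = 2.576 × 9.058% = 23.333%; on $2,000,000 that is $466,660.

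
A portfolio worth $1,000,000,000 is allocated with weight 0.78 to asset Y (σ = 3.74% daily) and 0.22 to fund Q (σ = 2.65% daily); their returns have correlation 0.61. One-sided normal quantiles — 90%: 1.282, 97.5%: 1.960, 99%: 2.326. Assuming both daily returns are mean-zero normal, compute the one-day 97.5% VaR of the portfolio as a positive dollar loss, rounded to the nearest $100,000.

σ_p² = 0.78²·3.74² + 0.22²·2.65² + 2·0.61·0.78·0.22·3.74·2.65 = 10.9248 (%²).
σ_p = √10.9248 = 3.305%.
VaR = 1.960 × 3.305% = 6.478%; on $1,000,000,000 that is $64,780,000.

$64,800,000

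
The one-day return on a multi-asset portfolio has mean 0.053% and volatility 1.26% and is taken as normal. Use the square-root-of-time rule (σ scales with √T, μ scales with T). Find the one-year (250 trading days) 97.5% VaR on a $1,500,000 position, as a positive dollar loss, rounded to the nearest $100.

$387,000

At 97.5%, z = 1.960.
σ_{250d} = 1.26% × √250 = 19.922%; μ_{250d} = 250 × 0.053% = 13.250%.
VaR = −(13.250%) + 1.960 × 19.922% = 25.797%.
On $1,500,000: 0.25797 × $1,500,000 = $386,955.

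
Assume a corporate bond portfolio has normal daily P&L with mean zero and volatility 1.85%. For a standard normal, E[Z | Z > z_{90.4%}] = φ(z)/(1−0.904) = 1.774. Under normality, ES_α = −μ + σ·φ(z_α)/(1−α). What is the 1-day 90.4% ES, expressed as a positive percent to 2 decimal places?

3.28%

ES = 1.85% × 1.774 = 3.282%.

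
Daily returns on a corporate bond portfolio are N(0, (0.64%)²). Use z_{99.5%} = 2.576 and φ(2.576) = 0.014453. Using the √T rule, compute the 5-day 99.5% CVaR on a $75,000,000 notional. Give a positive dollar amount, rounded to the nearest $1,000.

σ_{5d} = 0.64% × √5 = 1.431%.
ES multiplier = φ(z)/(1−α) = 0.014453/0.005 = 2.891.
ES = 1.431% × 2.891 = 4.137%; on $75,000,000: $3,102,750.

$3,103,000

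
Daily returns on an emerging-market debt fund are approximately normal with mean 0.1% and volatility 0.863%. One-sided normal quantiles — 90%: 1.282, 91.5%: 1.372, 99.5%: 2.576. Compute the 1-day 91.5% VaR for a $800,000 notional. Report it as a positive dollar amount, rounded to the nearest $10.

VaR = −μ + z·σ = −(0.1%) + 1.372 × 0.863% = 1.084%.
On $800,000: 0.01084 × $800,000 = $8,672.

$8,670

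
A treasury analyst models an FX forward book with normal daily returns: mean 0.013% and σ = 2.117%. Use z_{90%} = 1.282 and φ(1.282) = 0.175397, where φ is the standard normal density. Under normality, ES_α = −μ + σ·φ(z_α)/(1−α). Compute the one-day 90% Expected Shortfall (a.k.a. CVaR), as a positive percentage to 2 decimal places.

Tail multiplier: φ(z)/(1−α) = 0.175397 / 0.1 = 1.754.
ES = −(0.013%) + 2.117% × 1.754 = 3.700%.

3.70%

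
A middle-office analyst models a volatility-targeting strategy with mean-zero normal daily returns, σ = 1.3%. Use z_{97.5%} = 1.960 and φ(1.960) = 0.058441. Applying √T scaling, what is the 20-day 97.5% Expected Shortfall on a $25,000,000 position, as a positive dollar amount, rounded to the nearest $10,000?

$3,400,000

σ_{20d} = 1.3% × √20 = 5.814%.
ES multiplier = φ(z)/(1−α) = 0.058441/0.025 = 2.338.
ES = 5.814% × 2.338 = 13.593%; on $25,000,000: $3,398,250.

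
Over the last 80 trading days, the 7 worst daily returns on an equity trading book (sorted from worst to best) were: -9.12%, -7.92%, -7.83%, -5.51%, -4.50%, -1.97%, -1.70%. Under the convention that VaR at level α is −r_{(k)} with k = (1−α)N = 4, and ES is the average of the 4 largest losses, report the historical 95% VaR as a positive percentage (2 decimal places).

k = 4; the 4th lowest return is -5.51%, so VaR = 5.51%.

5.51%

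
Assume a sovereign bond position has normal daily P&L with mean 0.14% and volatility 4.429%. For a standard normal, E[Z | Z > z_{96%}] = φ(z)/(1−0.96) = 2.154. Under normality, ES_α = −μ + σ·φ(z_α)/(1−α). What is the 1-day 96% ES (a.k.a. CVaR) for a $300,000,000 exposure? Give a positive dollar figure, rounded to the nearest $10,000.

ES = −(0.14%) + 4.429% × 2.154 = 9.400%.
On $300,000,000: 0.09400 × $300,000,000 = $28,200,000.

$28,200,000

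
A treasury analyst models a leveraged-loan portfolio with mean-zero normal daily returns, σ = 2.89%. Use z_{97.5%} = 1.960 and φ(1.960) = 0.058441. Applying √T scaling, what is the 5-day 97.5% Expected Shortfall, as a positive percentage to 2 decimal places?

15.11%

σ_{5d} = 2.89% × √5 = 6.462%.
ES multiplier = φ(z)/(1−α) = 0.058441/0.025 = 2.338.
ES = 6.462% × 2.338 = 15.108%.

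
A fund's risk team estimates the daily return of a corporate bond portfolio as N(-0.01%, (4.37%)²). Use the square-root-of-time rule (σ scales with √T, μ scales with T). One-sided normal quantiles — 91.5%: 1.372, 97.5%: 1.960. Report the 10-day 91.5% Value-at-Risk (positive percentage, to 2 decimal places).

19.06%

σ_{10d} = 4.37% × √10 = 13.819%; μ_{10d} = 10 × -0.01% = -0.100%.
VaR = −(-0.100%) + 1.372 × 13.819% = 19.060%.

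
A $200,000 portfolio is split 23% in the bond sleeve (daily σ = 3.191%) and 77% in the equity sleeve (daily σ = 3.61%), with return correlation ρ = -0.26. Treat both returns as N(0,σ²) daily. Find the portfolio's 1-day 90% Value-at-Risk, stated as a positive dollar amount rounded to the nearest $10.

σ_p² = 0.23²·3.191² + 0.77²·3.61² + 2·-0.26·0.23·0.77·3.191·3.61 = 7.2045 (%²).
σ_p = √7.2045 = 2.684%.
At 90%, z = 1.282.
VaR = 1.282 × 2.684% = 3.441%; on $200,000 that is $6,882.

$6,880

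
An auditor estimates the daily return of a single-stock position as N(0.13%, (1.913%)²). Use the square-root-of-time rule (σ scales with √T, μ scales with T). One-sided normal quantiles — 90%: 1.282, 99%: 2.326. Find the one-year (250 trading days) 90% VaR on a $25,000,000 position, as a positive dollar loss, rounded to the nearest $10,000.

$1,570,000

σ_{250d} = 1.913% × √250 = 30.247%; μ_{250d} = 250 × 0.13% = 32.500%.
VaR = −(32.500%) + 1.282 × 30.247% = 6.277%.
On $25,000,000: 0.06277 × $25,000,000 = $1,569,250.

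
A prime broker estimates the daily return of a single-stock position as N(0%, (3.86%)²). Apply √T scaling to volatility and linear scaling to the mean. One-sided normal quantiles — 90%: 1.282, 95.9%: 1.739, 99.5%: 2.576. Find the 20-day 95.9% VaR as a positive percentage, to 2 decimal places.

σ_{20d} = 3.86% × √20 = 17.262%.
VaR = 1.739 × 17.262% = 30.019%.

30.02%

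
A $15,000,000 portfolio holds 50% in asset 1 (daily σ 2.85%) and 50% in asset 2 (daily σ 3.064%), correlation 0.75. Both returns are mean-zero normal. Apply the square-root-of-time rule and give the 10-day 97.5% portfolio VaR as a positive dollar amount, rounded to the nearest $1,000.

$2,572,000

σ_p = √(0.5²·2.85² + 0.5²·3.064² + 2·0.75·0.5·0.5·2.85·3.064) = 2.766%.
σ_{10d} = 2.766% × √10 = 8.747%.
z(97.5%) = 1.960.
VaR = 1.960 × 8.747% = 17.144%; on $15,000,000 that is $2,571,600.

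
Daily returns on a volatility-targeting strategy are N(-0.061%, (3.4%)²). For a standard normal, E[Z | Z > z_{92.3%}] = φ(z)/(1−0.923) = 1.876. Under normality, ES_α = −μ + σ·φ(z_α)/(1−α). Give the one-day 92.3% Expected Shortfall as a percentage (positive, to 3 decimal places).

6.439%

ES = −(-0.061%) + 3.4% × 1.876 = 6.439%.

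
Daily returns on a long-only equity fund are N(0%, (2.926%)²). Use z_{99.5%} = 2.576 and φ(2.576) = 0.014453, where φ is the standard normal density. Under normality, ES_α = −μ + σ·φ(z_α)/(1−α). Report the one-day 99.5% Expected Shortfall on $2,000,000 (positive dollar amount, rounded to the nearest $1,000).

Tail multiplier: φ(z)/(1−α) = 0.014453 / 0.005 = 2.891.
ES = 2.926% × 2.891 = 8.459%.
On $2,000,000: 0.08459 × $2,000,000 = $169,180.

$169,000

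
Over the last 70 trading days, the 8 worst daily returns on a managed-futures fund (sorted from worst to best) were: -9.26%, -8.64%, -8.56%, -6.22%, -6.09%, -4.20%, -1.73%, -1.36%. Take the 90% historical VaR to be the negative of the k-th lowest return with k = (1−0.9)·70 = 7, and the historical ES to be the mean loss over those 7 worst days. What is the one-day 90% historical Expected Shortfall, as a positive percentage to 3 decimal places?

6.386%

The 7 worst returns sum to -44.70%.
ES = −(-44.70%) / 7 = 6.3857…% ≈ 6.386%.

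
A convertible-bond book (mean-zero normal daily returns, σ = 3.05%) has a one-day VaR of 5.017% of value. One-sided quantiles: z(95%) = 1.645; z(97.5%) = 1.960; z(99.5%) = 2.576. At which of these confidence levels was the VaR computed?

Implied z = VaR/σ = 5.017 / 3.05 = 1.645.
This matches z(95%) = 1.645.

95%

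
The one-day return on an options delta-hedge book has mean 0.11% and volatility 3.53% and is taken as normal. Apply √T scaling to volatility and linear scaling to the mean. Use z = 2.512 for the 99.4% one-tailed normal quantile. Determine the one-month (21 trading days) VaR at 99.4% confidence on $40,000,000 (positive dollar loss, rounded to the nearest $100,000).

$15,300,000

σ_{21d} = 3.53% × √21 = 16.176%; μ_{21d} = 21 × 0.11% = 2.310%.
VaR = −(2.310%) + 2.512 × 16.176% = 38.324%.
On $40,000,000: 0.38324 × $40,000,000 = $15,329,600.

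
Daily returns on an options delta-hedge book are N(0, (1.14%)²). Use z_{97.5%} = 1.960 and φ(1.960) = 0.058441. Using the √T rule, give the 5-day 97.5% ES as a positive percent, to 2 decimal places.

σ_{5d} = 1.14% × √5 = 2.549%.
ES multiplier = φ(z)/(1−α) = 0.058441/0.025 = 2.338.
ES = 2.549% × 2.338 = 5.960%.

5.96%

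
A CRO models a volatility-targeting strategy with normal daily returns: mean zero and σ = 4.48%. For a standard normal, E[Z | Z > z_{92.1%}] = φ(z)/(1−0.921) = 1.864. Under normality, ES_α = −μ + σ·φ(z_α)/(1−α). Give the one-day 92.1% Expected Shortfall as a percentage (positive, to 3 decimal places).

ES = 4.48% × 1.864 = 8.351%.

8.351%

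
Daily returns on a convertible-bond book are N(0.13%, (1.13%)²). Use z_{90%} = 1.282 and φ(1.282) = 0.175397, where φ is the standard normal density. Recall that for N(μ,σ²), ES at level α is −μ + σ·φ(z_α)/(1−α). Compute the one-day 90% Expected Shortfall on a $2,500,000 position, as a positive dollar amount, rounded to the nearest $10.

$46,300

Tail multiplier: φ(z)/(1−α) = 0.175397 / 0.1 = 1.754.
ES = −(0.13%) + 1.13% × 1.754 = 1.852%.
On $2,500,000: 0.01852 × $2,500,000 = $46,300.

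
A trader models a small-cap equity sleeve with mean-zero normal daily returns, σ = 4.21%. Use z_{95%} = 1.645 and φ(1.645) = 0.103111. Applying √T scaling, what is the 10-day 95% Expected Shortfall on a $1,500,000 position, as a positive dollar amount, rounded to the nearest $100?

$411,800

σ_{10d} = 4.21% × √10 = 13.313%.
ES multiplier = φ(z)/(1−α) = 0.103111/0.05 = 2.062.
ES = 13.313% × 2.062 = 27.451%; on $1,500,000: $411,765.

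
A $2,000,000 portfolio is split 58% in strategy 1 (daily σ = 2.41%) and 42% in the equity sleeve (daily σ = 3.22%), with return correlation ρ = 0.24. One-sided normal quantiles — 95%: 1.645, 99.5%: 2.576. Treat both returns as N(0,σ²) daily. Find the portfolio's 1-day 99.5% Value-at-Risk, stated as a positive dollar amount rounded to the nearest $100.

$111,600

σ_p² = 0.58²·2.41² + 0.42²·3.22² + 2·0.24·0.58·0.42·2.41·3.22 = 4.6902 (%²).
σ_p = √4.6902 = 2.166%.
VaR = 2.576 × 2.166% = 5.580%; on $2,000,000 that is $111,600.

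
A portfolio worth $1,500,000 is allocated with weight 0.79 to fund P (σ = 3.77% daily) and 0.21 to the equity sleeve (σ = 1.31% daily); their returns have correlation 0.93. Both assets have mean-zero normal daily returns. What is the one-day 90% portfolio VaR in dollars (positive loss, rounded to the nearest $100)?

$62,200

σ_p² = 0.79²·3.77² + 0.21²·1.31² + 2·0.93·0.79·0.21·3.77·1.31 = 10.4699 (%²).
σ_p = √10.4699 = 3.236%.
At 90%, z = 1.282.
VaR = 1.282 × 3.236% = 4.149%; on $1,500,000 that is $62,235.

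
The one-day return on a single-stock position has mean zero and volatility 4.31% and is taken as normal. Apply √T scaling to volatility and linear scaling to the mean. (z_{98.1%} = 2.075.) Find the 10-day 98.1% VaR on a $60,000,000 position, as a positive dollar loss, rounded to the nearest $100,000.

σ_{10d} = 4.31% × √10 = 13.629%.
VaR = 2.075 × 13.629% = 28.280%.
On $60,000,000: 0.28280 × $60,000,000 = $16,968,000.

$17,000,000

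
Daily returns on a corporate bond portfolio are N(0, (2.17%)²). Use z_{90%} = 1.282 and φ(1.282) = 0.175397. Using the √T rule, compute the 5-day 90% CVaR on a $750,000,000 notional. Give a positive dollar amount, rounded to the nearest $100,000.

$63,800,000

σ_{5d} = 2.17% × √5 = 4.852%.
ES multiplier = φ(z)/(1−α) = 0.175397/0.1 = 1.754.
ES = 4.852% × 1.754 = 8.510%; on $750,000,000: $63,825,000.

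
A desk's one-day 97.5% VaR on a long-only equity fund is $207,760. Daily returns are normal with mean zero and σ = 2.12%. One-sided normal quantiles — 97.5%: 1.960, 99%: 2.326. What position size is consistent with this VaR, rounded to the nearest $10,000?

VaR as a fraction of value: z·σ = 1.960 × 2.12% = 4.1552%.
Position = $207,760 / 0.041552 = $5,000,000.

$5,000,000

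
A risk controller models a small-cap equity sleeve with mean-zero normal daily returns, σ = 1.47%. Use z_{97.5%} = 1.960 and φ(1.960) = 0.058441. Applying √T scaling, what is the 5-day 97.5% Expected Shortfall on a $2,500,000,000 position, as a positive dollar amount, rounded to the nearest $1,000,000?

$192,000,000

σ_{5d} = 1.47% × √5 = 3.287%.
ES multiplier = φ(z)/(1−α) = 0.058441/0.025 = 2.338.
ES = 3.287% × 2.338 = 7.685%; on $2,500,000,000: $192,125,000.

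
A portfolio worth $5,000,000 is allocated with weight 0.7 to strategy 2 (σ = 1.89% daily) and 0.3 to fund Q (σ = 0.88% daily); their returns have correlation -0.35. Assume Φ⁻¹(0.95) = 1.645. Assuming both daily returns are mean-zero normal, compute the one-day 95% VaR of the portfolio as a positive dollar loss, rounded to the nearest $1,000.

σ_p² = 0.7²·1.89² + 0.3²·0.88² + 2·-0.35·0.7·0.3·1.89·0.88 = 1.5755 (%²).
σ_p = √1.5755 = 1.255%.
VaR = 1.645 × 1.255% = 2.064%; on $5,000,000 that is $103,200.

$103,000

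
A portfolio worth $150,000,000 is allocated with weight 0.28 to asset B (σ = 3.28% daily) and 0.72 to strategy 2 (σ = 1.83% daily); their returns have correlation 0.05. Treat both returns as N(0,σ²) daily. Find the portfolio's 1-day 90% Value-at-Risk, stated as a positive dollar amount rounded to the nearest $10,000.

$3,160,000

σ_p² = 0.28²·3.28² + 0.72²·1.83² + 2·0.05·0.28·0.72·3.28·1.83 = 2.7005 (%²).
σ_p = √2.7005 = 1.643%.
At 90%, z = 1.282.
VaR = 1.282 × 1.643% = 2.106%; on $150,000,000 that is $3,159,000.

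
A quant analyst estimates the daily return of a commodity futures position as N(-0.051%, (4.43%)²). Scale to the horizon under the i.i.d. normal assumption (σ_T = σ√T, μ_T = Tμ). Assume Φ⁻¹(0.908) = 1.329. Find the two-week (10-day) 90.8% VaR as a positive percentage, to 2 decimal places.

19.13%

σ_{10d} = 4.43% × √10 = 14.009%; μ_{10d} = 10 × -0.051% = -0.510%.
VaR = −(-0.510%) + 1.329 × 14.009% = 19.128%.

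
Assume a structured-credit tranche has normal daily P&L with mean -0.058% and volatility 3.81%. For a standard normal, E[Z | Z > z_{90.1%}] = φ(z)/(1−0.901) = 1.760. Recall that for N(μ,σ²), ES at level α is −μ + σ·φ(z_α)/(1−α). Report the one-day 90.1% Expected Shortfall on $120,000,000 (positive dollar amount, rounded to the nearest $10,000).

ES = −(-0.058%) + 3.81% × 1.760 = 6.764%.
On $120,000,000: 0.06764 × $120,000,000 = $8,116,800.

$8,120,000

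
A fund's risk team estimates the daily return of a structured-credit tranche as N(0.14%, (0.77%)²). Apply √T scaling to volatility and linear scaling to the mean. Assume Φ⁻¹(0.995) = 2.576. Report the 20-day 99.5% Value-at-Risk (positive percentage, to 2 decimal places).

σ_{20d} = 0.77% × √20 = 3.444%; μ_{20d} = 20 × 0.14% = 2.800%.
VaR = −(2.800%) + 2.576 × 3.444% = 6.072%.

6.07%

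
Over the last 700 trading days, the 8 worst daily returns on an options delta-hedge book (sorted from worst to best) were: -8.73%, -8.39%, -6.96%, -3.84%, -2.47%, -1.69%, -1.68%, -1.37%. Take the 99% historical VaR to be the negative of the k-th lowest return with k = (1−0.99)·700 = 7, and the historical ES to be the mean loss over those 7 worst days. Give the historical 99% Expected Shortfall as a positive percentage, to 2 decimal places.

The 7 worst returns sum to -33.76%.
ES = −(-33.76%) / 7 = 4.8228…% ≈ 4.82%.

4.82%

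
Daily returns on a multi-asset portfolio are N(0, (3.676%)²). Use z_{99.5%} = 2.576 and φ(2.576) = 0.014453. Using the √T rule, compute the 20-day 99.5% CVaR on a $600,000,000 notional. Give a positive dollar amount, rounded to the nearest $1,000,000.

$285,000,000

σ_{20d} = 3.676% × √20 = 16.440%.
ES multiplier = φ(z)/(1−α) = 0.014453/0.005 = 2.891.
ES = 16.440% × 2.891 = 47.528%; on $600,000,000: $285,168,000.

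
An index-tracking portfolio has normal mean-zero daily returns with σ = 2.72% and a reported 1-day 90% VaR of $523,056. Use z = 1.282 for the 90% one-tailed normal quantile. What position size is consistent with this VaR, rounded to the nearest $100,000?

VaR as a fraction of value: z·σ = 1.282 × 2.72% = 3.48704%.
Position = $523,056 / 0.0348704 = $15,000,000.

$15,000,000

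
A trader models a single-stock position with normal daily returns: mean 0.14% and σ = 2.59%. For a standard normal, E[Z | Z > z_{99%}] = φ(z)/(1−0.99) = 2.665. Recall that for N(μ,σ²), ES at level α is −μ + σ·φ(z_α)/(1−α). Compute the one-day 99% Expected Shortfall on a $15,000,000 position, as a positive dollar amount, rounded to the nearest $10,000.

$1,010,000

ES = −(0.14%) + 2.59% × 2.665 = 6.762%.
On $15,000,000: 0.06762 × $15,000,000 = $1,014,300.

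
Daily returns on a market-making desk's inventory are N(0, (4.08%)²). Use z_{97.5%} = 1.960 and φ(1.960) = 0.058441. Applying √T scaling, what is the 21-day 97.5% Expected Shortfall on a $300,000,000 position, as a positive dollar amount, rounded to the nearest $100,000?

σ_{21d} = 4.08% × √21 = 18.697%.
ES multiplier = φ(z)/(1−α) = 0.058441/0.025 = 2.338.
ES = 18.697% × 2.338 = 43.714%; on $300,000,000: $131,142,000.

$131,100,000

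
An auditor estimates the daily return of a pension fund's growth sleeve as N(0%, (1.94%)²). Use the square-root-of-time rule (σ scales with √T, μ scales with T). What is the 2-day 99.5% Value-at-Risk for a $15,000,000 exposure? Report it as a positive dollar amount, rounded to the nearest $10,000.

At 99.5%, z = 2.576.
σ_{2d} = 1.94% × √2 = 2.744%.
VaR = 2.576 × 2.744% = 7.069%.
On $15,000,000: 0.07069 × $15,000,000 = $1,060,350.

$1,060,000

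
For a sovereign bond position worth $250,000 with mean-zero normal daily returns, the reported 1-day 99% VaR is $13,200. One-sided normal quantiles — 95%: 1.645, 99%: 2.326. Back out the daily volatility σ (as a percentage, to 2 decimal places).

VaR as a fraction: $13,200 / $250,000 = 5.280%.
σ = VaR / z = 5.280% / 2.326 = 2.270%.

2.27%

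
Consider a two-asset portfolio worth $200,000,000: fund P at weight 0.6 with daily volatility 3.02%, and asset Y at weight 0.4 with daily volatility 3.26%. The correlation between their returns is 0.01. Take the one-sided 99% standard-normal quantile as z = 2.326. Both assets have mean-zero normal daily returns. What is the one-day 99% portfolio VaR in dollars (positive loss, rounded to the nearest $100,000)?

$10,400,000

σ_p² = 0.6²·3.02² + 0.4²·3.26² + 2·0.01·0.6·0.4·3.02·3.26 = 5.0310 (%²).
σ_p = √5.0310 = 2.243%.
VaR = 2.326 × 2.243% = 5.217%; on $200,000,000 that is $10,434,000.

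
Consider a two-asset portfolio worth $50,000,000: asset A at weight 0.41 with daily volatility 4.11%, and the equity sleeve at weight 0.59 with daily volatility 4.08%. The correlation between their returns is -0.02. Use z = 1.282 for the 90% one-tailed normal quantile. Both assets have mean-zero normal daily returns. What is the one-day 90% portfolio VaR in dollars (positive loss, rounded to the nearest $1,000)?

$1,866,000

σ_p² = 0.41²·4.11² + 0.59²·4.08² + 2·-0.02·0.41·0.59·4.11·4.08 = 8.4719 (%²).
σ_p = √8.4719 = 2.911%.
VaR = 1.282 × 2.911% = 3.732%; on $50,000,000 that is $1,866,000.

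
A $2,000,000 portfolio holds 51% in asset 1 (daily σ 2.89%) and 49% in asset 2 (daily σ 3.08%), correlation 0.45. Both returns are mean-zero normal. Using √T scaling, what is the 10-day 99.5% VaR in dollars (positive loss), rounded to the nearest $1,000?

$414,000

σ_p = √(0.51²·2.89² + 0.49²·3.08² + 2·0.45·0.51·0.49·2.89·3.08) = 2.540%.
σ_{10d} = 2.540% × √10 = 8.032%.
z(99.5%) = 2.576.
VaR = 2.576 × 8.032% = 20.690%; on $2,000,000 that is $413,800.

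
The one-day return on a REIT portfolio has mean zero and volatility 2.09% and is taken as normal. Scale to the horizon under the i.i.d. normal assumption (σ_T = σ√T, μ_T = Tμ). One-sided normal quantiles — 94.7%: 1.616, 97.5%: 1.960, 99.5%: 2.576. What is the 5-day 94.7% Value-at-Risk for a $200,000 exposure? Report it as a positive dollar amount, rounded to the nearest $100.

σ_{5d} = 2.09% × √5 = 4.673%.
VaR = 1.616 × 4.673% = 7.552%.
On $200,000: 0.07552 × $200,000 = $15,104.

$15,100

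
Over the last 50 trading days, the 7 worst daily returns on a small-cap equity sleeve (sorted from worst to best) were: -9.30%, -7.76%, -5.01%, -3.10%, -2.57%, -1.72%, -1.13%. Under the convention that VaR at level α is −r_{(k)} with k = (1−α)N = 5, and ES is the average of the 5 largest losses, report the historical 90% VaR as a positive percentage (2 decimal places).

2.57%

k = 5; the 5th lowest return is -2.57%, so VaR = 2.57%.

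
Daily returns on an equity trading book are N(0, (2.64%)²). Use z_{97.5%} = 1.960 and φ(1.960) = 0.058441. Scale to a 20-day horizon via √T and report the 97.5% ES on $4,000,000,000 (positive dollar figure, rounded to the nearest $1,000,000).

$1,104,000,000

σ_{20d} = 2.64% × √20 = 11.806%.
ES multiplier = φ(z)/(1−α) = 0.058441/0.025 = 2.338.
ES = 11.806% × 2.338 = 27.602%; on $4,000,000,000: $1,104,080,000.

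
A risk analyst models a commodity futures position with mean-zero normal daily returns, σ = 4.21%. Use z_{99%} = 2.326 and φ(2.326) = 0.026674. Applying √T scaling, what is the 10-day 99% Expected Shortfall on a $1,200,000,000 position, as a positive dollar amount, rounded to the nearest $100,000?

σ_{10d} = 4.21% × √10 = 13.313%.
ES multiplier = φ(z)/(1−α) = 0.026674/0.01 = 2.667.
ES = 13.313% × 2.667 = 35.506%; on $1,200,000,000: $426,072,000.

$426,100,000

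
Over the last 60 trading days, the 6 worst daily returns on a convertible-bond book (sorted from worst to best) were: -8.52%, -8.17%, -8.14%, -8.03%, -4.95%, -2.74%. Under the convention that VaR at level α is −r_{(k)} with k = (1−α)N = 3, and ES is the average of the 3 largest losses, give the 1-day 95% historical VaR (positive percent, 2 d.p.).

k = 3; the 3rd lowest return is -8.14%, so VaR = 8.14%.

8.14%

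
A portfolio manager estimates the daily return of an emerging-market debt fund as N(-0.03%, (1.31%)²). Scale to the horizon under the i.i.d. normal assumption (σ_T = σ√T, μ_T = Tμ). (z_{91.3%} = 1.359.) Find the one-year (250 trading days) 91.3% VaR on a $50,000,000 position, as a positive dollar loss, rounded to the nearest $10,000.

σ_{250d} = 1.31% × √250 = 20.713%; μ_{250d} = 250 × -0.03% = -7.500%.
VaR = −(-7.500%) + 1.359 × 20.713% = 35.649%.
On $50,000,000: 0.35649 × $50,000,000 = $17,824,500.

$17,820,000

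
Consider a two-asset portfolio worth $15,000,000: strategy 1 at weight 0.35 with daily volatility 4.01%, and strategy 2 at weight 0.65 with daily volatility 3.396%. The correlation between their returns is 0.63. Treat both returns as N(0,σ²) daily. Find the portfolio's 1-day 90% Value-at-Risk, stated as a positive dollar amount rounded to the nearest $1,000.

σ_p² = 0.35²·4.01² + 0.65²·3.396² + 2·0.63·0.35·0.65·4.01·3.396 = 10.7460 (%²).
σ_p = √10.7460 = 3.278%.
At 90%, z = 1.282.
VaR = 1.282 × 3.278% = 4.202%; on $15,000,000 that is $630,300.

$630,000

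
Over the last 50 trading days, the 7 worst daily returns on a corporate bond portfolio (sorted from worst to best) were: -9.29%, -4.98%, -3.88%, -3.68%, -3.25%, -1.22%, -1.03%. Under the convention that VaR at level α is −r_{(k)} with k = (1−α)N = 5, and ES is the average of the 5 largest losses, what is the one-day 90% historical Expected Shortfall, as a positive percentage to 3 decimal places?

5.016%

The 5 worst returns sum to -25.08%.
ES = −(-25.08%) / 5 = 5.016%.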